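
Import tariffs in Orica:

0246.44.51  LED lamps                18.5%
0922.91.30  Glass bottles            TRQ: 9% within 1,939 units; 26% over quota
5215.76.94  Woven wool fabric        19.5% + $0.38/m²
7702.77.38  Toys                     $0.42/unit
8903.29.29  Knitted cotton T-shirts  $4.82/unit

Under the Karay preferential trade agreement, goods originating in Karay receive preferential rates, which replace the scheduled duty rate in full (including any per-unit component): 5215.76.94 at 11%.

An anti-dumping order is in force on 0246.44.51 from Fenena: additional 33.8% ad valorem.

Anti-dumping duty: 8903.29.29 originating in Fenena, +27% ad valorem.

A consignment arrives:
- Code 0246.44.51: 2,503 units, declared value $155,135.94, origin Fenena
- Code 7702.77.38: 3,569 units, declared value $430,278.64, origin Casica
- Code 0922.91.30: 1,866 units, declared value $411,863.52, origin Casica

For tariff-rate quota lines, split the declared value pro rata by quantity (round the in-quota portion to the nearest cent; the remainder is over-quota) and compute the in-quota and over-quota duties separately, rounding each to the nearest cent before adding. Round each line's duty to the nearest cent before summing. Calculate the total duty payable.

Line 1 (0246.44.51, Fenena, 2,503 units, $155,135.94):
Base rate for 0246.44.51 is 18.5%.
Additional duty on 0246.44.51 from Fenena: +33.8%. Applied ad valorem rate: 18.5% + 33.8% = 52.3%.
Duty = $155,135.94 × 52.3% = $81,136.10.
Line 2 (7702.77.38, Casica, 3,569 units, $430,278.64):
Base rate for 7702.77.38 is $0.42/unit.
Duty = 3,569 × $0.42 = $1,498.98.
Line 3 (0922.91.30, Casica, 1,866 units, $411,863.52):
Code 0922.91.30 is under a tariff-rate quota (threshold 1,939 units). Quantity 1,866 units is within the quota, so the in-quota rate 9% applies to the full value.
Duty = $411,863.52 × 9% = $37,067.72.
Total = $81,136.10 + $1,498.98 + $37,067.72 = $119,702.80.

$119,702.80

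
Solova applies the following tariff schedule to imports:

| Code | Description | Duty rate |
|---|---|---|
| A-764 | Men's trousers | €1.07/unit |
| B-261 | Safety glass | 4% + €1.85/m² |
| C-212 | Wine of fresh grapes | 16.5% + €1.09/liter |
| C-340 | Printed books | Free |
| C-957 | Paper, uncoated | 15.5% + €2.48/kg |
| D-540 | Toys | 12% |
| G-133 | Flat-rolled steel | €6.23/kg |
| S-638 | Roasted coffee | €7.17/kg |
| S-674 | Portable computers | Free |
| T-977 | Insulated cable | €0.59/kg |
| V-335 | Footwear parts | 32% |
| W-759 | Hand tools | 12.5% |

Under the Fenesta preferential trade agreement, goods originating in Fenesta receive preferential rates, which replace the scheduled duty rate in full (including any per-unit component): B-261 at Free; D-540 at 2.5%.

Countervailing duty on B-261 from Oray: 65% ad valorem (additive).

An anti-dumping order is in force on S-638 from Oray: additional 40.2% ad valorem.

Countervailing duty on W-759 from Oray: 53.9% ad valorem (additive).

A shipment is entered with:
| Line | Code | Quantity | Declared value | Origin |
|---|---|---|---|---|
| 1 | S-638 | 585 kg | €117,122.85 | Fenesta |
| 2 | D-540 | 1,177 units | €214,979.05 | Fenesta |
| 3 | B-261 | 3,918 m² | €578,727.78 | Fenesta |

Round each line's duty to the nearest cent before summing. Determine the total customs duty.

€9,568.93

Line 1 (S-638, Fenesta, 585 kg, €117,122.85):
Base rate for S-638 is €7.17/kg.
Origin Fenesta is the FTA partner but S-638 is not on the preference list; base rate stands.
The additional-duty order on S-638 targets Oray, not Fenesta; it does not apply.
Duty = 585 × €7.17 = €4,194.45.
Line 2 (D-540, Fenesta, 1,177 units, €214,979.05):
Base rate for D-540 is 12%.
Origin Fenesta qualifies under the Solova–Fenesta agreement and D-540 is covered: preferential rate 2.5% applies instead.
Duty = €214,979.05 × 2.5% = €5,374.48.
Line 3 (B-261, Fenesta, 3,918 m², €578,727.78):
Base rate for B-261 is 4% + €1.85/m².
Origin Fenesta qualifies under the Solova–Fenesta agreement and B-261 is covered: preferential rate Free applies instead.
The additional-duty order on B-261 targets Oray, not Fenesta; it does not apply.
Duty = €578,727.78 × 0% = €0.00.
Total = €4,194.45 + €5,374.48 + €0.00 = €9,568.93.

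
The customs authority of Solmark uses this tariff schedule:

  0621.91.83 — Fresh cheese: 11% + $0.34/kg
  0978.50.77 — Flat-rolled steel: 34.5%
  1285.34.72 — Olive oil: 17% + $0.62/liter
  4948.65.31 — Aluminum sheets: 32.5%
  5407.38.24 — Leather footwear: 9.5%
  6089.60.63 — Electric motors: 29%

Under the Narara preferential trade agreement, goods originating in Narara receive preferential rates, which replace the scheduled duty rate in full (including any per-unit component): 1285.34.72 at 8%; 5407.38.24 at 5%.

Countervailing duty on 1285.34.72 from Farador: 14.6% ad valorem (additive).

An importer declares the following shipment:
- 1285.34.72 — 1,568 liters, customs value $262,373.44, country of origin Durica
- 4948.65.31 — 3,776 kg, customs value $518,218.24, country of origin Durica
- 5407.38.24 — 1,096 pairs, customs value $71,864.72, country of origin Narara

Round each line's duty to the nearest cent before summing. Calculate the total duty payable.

$217,589.81

Line 1 (1285.34.72, Durica, 1,568 liters, $262,373.44):
Base rate for 1285.34.72 is 17% + $0.62/liter.
1285.34.72 has an FTA preferential rate, but origin Durica is not Narara; base rate stands.
The additional-duty order on 1285.34.72 targets Farador, not Durica; it does not apply.
Duty = $262,373.44 × 17% + 1,568 × $0.62 = $45,575.64.
Line 2 (4948.65.31, Durica, 3,776 kg, $518,218.24):
Base rate for 4948.65.31 is 32.5%.
Duty = $518,218.24 × 32.5% = $168,420.93.
Line 3 (5407.38.24, Narara, 1,096 pairs, $71,864.72):
Base rate for 5407.38.24 is 9.5%.
Origin Narara qualifies under the Solmark–Narara agreement and 5407.38.24 is covered: preferential rate 5% applies instead.
Duty = $71,864.72 × 5% = $3,593.24.
Total = $45,575.64 + $168,420.93 + $3,593.24 = $217,589.81.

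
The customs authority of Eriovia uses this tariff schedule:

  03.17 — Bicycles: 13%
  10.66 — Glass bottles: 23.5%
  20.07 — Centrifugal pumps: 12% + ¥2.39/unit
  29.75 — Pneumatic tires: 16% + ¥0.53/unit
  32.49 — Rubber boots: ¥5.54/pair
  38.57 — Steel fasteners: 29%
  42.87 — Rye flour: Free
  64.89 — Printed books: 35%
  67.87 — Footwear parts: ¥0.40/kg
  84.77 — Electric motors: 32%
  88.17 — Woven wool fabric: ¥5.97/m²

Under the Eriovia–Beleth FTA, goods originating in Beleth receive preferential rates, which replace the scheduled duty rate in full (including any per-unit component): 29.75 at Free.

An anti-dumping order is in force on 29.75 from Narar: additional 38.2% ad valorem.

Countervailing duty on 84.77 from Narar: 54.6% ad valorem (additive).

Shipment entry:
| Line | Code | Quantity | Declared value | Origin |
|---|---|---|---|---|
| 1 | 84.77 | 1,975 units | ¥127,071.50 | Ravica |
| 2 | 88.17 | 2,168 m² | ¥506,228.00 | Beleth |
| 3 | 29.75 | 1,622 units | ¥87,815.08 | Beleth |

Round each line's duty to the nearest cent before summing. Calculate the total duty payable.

Line 1 (84.77, Ravica, 1,975 units, ¥127,071.50):
Base rate for 84.77 is 32%.
The additional-duty order on 84.77 targets Narar, not Ravica; it does not apply.
Duty = ¥127,071.50 × 32% = ¥40,662.88.
Line 2 (88.17, Beleth, 2,168 m², ¥506,228.00):
Base rate for 88.17 is ¥5.97/m².
Origin Beleth is the FTA partner but 88.17 is not on the preference list; base rate stands.
Duty = 2,168 × ¥5.97 = ¥12,942.96.
Line 3 (29.75, Beleth, 1,622 units, ¥87,815.08):
Base rate for 29.75 is 16% + ¥0.53/unit.
Origin Beleth qualifies under the Eriovia–Beleth agreement and 29.75 is covered: preferential rate Free applies instead.
The additional-duty order on 29.75 targets Narar, not Beleth; it does not apply.
Duty = ¥87,815.08 × 0% = ¥0.00.
Total = ¥40,662.88 + ¥12,942.96 + ¥0.00 = ¥53,605.84.

¥53,605.84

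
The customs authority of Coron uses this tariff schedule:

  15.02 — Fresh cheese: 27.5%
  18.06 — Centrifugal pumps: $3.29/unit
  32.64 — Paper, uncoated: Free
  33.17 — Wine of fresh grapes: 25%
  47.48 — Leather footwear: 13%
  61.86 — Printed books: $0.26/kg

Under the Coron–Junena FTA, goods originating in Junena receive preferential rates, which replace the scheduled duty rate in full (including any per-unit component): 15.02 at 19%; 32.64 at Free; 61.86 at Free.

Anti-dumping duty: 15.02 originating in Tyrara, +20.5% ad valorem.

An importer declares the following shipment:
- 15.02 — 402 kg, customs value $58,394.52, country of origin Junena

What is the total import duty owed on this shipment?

Line 1 (15.02, Junena, 402 kg, $58,394.52):
Base rate for 15.02 is 27.5%.
Origin Junena qualifies under the Coron–Junena agreement and 15.02 is covered: preferential rate 19% applies instead.
The additional-duty order on 15.02 targets Tyrara, not Junena; it does not apply.
Duty = $58,394.52 × 19% = $11,094.96.

$11,094.96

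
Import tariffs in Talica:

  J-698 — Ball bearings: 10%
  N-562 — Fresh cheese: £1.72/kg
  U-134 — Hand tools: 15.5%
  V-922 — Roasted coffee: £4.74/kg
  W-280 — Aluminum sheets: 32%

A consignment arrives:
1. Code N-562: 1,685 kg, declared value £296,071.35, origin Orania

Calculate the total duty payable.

£2,898.20

Line 1 (N-562, Orania, 1,685 kg, £296,071.35):
Base rate for N-562 is £1.72/kg.
Duty = 1,685 × £1.72 = £2,898.20.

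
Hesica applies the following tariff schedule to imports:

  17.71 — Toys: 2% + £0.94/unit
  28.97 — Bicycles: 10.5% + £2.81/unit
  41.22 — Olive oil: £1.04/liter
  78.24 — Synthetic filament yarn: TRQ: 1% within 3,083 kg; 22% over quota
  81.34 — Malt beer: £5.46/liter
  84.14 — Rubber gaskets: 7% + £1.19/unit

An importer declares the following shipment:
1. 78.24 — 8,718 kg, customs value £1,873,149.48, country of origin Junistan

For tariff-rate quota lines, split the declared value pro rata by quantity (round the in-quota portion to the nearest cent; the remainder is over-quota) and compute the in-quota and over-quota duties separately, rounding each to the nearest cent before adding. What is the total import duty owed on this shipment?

£272,986.07

Line 1 (78.24, Junistan, 8,718 kg, £1,873,149.48):
Code 78.24 is under a tariff-rate quota (threshold 3,083 kg). In-quota: 3,083 kg at 1%; over-quota: 5,635 kg at 22%.
Pro-rata value split: in-quota = £1,873,149.48 × 3,083/8,718 = £662,413.38; over-quota = £1,873,149.48 − £662,413.38 = £1,210,736.10.
In-quota duty = £662,413.38 × 1% = £6,624.13. Over-quota duty = £1,210,736.10 × 22% = £266,361.94.
Line duty = £6,624.13 + £266,361.94 = £272,986.07.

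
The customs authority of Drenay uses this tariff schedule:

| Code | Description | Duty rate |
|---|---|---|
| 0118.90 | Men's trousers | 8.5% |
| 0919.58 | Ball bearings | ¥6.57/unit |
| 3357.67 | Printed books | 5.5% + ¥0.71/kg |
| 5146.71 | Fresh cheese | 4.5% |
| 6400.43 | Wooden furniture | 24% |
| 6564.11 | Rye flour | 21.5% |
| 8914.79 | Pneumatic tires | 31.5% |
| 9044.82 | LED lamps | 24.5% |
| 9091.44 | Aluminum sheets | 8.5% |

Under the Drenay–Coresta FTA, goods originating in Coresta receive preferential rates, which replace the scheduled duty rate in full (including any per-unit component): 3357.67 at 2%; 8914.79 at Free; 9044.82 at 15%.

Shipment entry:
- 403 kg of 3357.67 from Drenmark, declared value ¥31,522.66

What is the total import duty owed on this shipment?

Line 1 (3357.67, Drenmark, 403 kg, ¥31,522.66):
Base rate for 3357.67 is 5.5% + ¥0.71/kg.
3357.67 has an FTA preferential rate, but origin Drenmark is not Coresta; base rate stands.
Duty = ¥31,522.66 × 5.5% + 403 × ¥0.71 = ¥2,019.88.

¥2,019.88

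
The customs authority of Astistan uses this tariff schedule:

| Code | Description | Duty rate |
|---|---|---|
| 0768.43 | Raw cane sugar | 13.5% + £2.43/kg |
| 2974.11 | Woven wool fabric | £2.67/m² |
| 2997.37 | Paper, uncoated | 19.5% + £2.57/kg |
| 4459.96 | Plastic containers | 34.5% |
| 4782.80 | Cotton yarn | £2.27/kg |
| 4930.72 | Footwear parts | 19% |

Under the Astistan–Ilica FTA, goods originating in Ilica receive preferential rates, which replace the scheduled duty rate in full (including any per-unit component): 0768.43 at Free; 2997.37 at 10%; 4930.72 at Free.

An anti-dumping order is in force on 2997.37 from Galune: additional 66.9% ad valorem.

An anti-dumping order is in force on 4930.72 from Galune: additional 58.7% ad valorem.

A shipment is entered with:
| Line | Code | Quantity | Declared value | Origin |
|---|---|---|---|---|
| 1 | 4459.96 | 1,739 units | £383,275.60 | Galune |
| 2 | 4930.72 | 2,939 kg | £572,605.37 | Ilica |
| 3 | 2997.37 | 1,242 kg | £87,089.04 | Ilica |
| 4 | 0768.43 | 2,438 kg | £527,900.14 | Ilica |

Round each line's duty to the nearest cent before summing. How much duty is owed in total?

Line 1 (4459.96, Galune, 1,739 units, £383,275.60):
Base rate for 4459.96 is 34.5%.
Duty = £383,275.60 × 34.5% = £132,230.08.
Line 2 (4930.72, Ilica, 2,939 kg, £572,605.37):
Base rate for 4930.72 is 19%.
Origin Ilica qualifies under the Astistan–Ilica agreement and 4930.72 is covered: preferential rate Free applies instead.
The additional-duty order on 4930.72 targets Galune, not Ilica; it does not apply.
Duty = £572,605.37 × 0% = £0.00.
Line 3 (2997.37, Ilica, 1,242 kg, £87,089.04):
Base rate for 2997.37 is 19.5% + £2.57/kg.
Origin Ilica qualifies under the Astistan–Ilica agreement and 2997.37 is covered: preferential rate 10% applies instead.
The additional-duty order on 2997.37 targets Galune, not Ilica; it does not apply.
Duty = £87,089.04 × 10% = £8,708.90.
Line 4 (0768.43, Ilica, 2,438 kg, £527,900.14):
Base rate for 0768.43 is 13.5% + £2.43/kg.
Origin Ilica qualifies under the Astistan–Ilica agreement and 0768.43 is covered: preferential rate Free applies instead.
Duty = £527,900.14 × 0% = £0.00.
Total = £132,230.08 + £0.00 + £8,708.90 + £0.00 = £140,938.98.

£140,938.98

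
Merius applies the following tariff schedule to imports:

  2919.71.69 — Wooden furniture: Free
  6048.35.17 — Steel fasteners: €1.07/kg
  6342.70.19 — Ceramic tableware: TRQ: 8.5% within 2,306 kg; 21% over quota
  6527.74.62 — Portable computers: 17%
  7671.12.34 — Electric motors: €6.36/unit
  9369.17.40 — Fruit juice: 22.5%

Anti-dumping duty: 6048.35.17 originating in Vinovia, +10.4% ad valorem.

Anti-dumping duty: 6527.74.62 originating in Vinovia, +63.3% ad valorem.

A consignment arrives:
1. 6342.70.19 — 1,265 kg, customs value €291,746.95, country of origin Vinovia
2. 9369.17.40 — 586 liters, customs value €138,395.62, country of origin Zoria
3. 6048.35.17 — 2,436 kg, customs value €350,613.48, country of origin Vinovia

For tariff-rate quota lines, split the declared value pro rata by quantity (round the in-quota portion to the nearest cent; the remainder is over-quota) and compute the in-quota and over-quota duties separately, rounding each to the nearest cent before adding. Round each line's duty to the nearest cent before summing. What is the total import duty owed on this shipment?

€95,007.82

Line 1 (6342.70.19, Vinovia, 1,265 kg, €291,746.95):
Code 6342.70.19 is under a tariff-rate quota (threshold 2,306 kg). Quantity 1,265 kg is within the quota, so the in-quota rate 8.5% applies to the full value.
Duty = €291,746.95 × 8.5% = €24,798.49.
Line 2 (9369.17.40, Zoria, 586 liters, €138,395.62):
Base rate for 9369.17.40 is 22.5%.
Duty = €138,395.62 × 22.5% = €31,139.01.
Line 3 (6048.35.17, Vinovia, 2,436 kg, €350,613.48):
Base rate for 6048.35.17 is €1.07/kg.
Additional duty on 6048.35.17 from Vinovia: +10.4% ad valorem. Applied ad valorem rate = 10.4%.
Duty = €350,613.48 × 10.4% + 2,436 × €1.07 = €39,070.32.
Total = €24,798.49 + €31,139.01 + €39,070.32 = €95,007.82.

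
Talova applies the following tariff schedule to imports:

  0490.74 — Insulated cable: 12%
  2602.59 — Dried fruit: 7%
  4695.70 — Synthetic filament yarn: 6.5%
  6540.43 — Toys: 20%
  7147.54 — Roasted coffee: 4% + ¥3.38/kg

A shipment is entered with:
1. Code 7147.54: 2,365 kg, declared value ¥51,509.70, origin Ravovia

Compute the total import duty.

Line 1 (7147.54, Ravovia, 2,365 kg, ¥51,509.70):
Base rate for 7147.54 is 4% + ¥3.38/kg.
Duty = ¥51,509.70 × 4% + 2,365 × ¥3.38 = ¥10,054.09.

¥10,054.09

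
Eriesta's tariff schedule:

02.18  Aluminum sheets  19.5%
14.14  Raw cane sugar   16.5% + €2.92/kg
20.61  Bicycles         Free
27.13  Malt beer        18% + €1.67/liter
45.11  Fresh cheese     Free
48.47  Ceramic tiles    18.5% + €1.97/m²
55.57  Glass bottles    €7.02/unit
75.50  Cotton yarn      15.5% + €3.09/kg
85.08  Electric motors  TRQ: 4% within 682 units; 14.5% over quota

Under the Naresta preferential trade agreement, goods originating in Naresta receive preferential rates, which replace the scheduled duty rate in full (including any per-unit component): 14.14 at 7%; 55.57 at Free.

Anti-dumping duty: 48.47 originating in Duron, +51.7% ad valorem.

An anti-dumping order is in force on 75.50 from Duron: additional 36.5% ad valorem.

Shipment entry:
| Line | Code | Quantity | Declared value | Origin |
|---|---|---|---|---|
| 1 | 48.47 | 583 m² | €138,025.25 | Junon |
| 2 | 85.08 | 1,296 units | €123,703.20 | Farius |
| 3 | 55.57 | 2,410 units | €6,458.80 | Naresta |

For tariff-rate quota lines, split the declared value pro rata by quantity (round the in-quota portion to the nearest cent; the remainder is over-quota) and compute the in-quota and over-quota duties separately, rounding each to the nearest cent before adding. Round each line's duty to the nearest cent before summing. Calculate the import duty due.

Line 1 (48.47, Junon, 583 m², €138,025.25):
Base rate for 48.47 is 18.5% + €1.97/m².
The additional-duty order on 48.47 targets Duron, not Junon; it does not apply.
Duty = €138,025.25 × 18.5% + 583 × €1.97 = €26,683.18.
Line 2 (85.08, Farius, 1,296 units, €123,703.20):
Code 85.08 is under a tariff-rate quota (threshold 682 units). In-quota: 682 units at 4%; over-quota: 614 units at 14.5%.
Pro-rata value split: in-quota = €123,703.20 × 682/1,296 = €65,096.90; over-quota = €123,703.20 − €65,096.90 = €58,606.30.
In-quota duty = €65,096.90 × 4% = €2,603.88. Over-quota duty = €58,606.30 × 14.5% = €8,497.91.
Line duty = €2,603.88 + €8,497.91 = €11,101.79.
Line 3 (55.57, Naresta, 2,410 units, €6,458.80):
Base rate for 55.57 is €7.02/unit.
Origin Naresta qualifies under the Eriesta–Naresta agreement and 55.57 is covered: preferential rate Free applies instead.
Duty = €6,458.80 × 0% = €0.00.
Total = €26,683.18 + €11,101.79 + €0.00 = €37,784.97.

€37,784.97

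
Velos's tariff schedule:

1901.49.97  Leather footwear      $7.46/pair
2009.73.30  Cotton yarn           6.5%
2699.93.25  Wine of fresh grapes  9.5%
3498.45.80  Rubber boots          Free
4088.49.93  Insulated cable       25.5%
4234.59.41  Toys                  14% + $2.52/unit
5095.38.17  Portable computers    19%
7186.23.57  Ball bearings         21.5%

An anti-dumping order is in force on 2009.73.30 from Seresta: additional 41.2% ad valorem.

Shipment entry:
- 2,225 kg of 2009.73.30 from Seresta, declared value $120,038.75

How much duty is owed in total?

$57,258.48

Line 1 (2009.73.30, Seresta, 2,225 kg, $120,038.75):
Base rate for 2009.73.30 is 6.5%.
Additional duty on 2009.73.30 from Seresta: +41.2%. Applied ad valorem rate: 6.5% + 41.2% = 47.7%.
Duty = $120,038.75 × 47.7% = $57,258.48.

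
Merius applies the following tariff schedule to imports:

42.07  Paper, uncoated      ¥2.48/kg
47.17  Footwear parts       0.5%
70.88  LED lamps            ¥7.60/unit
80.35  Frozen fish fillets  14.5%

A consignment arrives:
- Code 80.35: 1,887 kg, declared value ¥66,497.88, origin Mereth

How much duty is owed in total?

¥9,642.19

Line 1 (80.35, Mereth, 1,887 kg, ¥66,497.88):
Base rate for 80.35 is 14.5%.
Duty = ¥66,497.88 × 14.5% = ¥9,642.19.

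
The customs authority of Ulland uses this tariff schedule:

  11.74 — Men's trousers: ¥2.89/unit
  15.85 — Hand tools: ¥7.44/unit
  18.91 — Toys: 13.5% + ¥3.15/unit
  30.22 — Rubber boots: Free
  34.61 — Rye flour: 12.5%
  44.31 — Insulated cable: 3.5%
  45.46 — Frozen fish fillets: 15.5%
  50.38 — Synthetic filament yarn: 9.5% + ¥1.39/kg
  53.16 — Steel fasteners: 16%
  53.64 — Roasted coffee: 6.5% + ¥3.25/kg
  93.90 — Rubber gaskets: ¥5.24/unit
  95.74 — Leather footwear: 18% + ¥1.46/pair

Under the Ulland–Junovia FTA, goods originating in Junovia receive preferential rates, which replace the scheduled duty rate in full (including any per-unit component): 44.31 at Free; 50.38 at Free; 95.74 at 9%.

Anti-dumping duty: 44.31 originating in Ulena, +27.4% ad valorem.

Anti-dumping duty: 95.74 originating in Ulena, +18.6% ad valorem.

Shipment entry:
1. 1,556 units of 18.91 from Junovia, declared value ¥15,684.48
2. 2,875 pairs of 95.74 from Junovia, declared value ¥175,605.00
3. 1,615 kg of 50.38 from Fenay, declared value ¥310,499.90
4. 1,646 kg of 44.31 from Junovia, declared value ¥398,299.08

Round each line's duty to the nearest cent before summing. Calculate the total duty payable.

Line 1 (18.91, Junovia, 1,556 units, ¥15,684.48):
Base rate for 18.91 is 13.5% + ¥3.15/unit.
Origin Junovia is the FTA partner but 18.91 is not on the preference list; base rate stands.
Duty = ¥15,684.48 × 13.5% + 1,556 × ¥3.15 = ¥7,018.80.
Line 2 (95.74, Junovia, 2,875 pairs, ¥175,605.00):
Base rate for 95.74 is 18% + ¥1.46/pair.
Origin Junovia qualifies under the Ulland–Junovia agreement and 95.74 is covered: preferential rate 9% applies instead.
The additional-duty order on 95.74 targets Ulena, not Junovia; it does not apply.
Duty = ¥175,605.00 × 9% = ¥15,804.45.
Line 3 (50.38, Fenay, 1,615 kg, ¥310,499.90):
Base rate for 50.38 is 9.5% + ¥1.39/kg.
50.38 has an FTA preferential rate, but origin Fenay is not Junovia; base rate stands.
Duty = ¥310,499.90 × 9.5% + 1,615 × ¥1.39 = ¥31,742.34.
Line 4 (44.31, Junovia, 1,646 kg, ¥398,299.08):
Base rate for 44.31 is 3.5%.
Origin Junovia qualifies under the Ulland–Junovia agreement and 44.31 is covered: preferential rate Free applies instead.
The additional-duty order on 44.31 targets Ulena, not Junovia; it does not apply.
Duty = ¥398,299.08 × 0% = ¥0.00.
Total = ¥7,018.80 + ¥15,804.45 + ¥31,742.34 + ¥0.00 = ¥54,565.59.

¥54,565.59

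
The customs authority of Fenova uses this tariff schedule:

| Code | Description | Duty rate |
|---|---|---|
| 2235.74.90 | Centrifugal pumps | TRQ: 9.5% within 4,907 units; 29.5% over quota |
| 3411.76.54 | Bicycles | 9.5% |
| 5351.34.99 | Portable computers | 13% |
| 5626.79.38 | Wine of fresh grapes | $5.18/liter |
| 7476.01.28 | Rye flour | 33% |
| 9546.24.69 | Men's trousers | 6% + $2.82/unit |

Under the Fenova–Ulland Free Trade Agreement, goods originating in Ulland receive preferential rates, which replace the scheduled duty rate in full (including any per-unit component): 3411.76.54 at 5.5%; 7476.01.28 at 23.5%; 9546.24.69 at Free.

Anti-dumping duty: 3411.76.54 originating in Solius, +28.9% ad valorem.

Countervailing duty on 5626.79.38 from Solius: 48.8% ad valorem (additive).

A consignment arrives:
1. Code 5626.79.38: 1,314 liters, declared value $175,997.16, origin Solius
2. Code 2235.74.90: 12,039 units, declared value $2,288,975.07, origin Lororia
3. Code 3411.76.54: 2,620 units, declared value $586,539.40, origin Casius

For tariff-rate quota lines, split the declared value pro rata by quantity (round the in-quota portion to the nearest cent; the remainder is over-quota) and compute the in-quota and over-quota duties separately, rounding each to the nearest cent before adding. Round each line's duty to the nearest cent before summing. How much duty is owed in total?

$637,068.43

Line 1 (5626.79.38, Solius, 1,314 liters, $175,997.16):
Base rate for 5626.79.38 is $5.18/liter.
Additional duty on 5626.79.38 from Solius: +48.8% ad valorem. Applied ad valorem rate = 48.8%.
Duty = $175,997.16 × 48.8% + 1,314 × $5.18 = $92,693.13.
Line 2 (2235.74.90, Lororia, 12,039 units, $2,288,975.07):
Code 2235.74.90 is under a tariff-rate quota (threshold 4,907 units). In-quota: 4,907 units at 9.5%; over-quota: 7,132 units at 29.5%.
Pro-rata value split: in-quota = $2,288,975.07 × 4,907/12,039 = $932,967.91; over-quota = $2,288,975.07 − $932,967.91 = $1,356,007.16.
In-quota duty = $932,967.91 × 9.5% = $88,631.95. Over-quota duty = $1,356,007.16 × 29.5% = $400,022.11.
Line duty = $88,631.95 + $400,022.11 = $488,654.06.
Line 3 (3411.76.54, Casius, 2,620 units, $586,539.40):
Base rate for 3411.76.54 is 9.5%.
3411.76.54 has an FTA preferential rate, but origin Casius is not Ulland; base rate stands.
The additional-duty order on 3411.76.54 targets Solius, not Casius; it does not apply.
Duty = $586,539.40 × 9.5% = $55,721.24.
Total = $92,693.13 + $488,654.06 + $55,721.24 = $637,068.43.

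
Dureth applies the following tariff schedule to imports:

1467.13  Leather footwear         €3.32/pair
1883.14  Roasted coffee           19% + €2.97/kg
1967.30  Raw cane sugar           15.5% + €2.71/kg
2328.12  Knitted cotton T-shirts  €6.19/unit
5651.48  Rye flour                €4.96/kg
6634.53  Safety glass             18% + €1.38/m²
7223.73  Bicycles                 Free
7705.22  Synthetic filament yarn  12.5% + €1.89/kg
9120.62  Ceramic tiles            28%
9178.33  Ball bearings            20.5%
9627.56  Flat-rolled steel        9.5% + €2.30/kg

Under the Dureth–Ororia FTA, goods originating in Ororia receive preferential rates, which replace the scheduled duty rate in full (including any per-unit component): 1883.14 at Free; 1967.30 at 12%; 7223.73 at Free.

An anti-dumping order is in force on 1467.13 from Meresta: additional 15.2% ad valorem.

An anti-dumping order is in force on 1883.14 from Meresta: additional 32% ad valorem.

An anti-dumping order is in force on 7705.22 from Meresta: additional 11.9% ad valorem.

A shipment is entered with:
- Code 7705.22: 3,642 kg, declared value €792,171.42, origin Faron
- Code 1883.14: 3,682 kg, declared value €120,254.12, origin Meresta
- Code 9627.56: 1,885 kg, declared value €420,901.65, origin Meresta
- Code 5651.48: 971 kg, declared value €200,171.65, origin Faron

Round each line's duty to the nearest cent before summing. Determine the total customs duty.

€227,307.27

Line 1 (7705.22, Faron, 3,642 kg, €792,171.42):
Base rate for 7705.22 is 12.5% + €1.89/kg.
The additional-duty order on 7705.22 targets Meresta, not Faron; it does not apply.
Duty = €792,171.42 × 12.5% + 3,642 × €1.89 = €105,904.81.
Line 2 (1883.14, Meresta, 3,682 kg, €120,254.12):
Base rate for 1883.14 is 19% + €2.97/kg.
1883.14 has an FTA preferential rate, but origin Meresta is not Ororia; base rate stands.
Additional duty on 1883.14 from Meresta: +32%. Applied ad valorem rate: 19% + 32% = 51%.
Duty = €120,254.12 × 51% + 3,682 × €2.97 = €72,265.14.
Line 3 (9627.56, Meresta, 1,885 kg, €420,901.65):
Base rate for 9627.56 is 9.5% + €2.30/kg.
Duty = €420,901.65 × 9.5% + 1,885 × €2.30 = €44,321.16.
Line 4 (5651.48, Faron, 971 kg, €200,171.65):
Base rate for 5651.48 is €4.96/kg.
Duty = 971 × €4.96 = €4,816.16.
Total = €105,904.81 + €72,265.14 + €44,321.16 + €4,816.16 = €227,307.27.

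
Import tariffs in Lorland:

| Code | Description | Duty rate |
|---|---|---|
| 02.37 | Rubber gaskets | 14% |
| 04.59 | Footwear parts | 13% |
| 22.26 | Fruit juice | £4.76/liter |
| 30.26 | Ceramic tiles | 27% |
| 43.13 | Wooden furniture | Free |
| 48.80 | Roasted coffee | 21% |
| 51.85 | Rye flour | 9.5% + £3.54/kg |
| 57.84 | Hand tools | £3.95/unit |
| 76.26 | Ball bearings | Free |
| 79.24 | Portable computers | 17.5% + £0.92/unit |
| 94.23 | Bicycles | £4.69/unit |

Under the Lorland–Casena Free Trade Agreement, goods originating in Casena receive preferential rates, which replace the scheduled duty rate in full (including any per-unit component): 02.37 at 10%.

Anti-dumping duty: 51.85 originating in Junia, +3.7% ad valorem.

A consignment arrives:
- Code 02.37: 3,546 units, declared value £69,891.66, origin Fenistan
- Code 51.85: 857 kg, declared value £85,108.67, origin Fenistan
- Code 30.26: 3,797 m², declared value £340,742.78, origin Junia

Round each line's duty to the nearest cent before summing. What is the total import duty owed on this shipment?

£112,904.48

Line 1 (02.37, Fenistan, 3,546 units, £69,891.66):
Base rate for 02.37 is 14%.
02.37 has an FTA preferential rate, but origin Fenistan is not Casena; base rate stands.
Duty = £69,891.66 × 14% = £9,784.83.
Line 2 (51.85, Fenistan, 857 kg, £85,108.67):
Base rate for 51.85 is 9.5% + £3.54/kg.
The additional-duty order on 51.85 targets Junia, not Fenistan; it does not apply.
Duty = £85,108.67 × 9.5% + 857 × £3.54 = £11,119.10.
Line 3 (30.26, Junia, 3,797 m², £340,742.78):
Base rate for 30.26 is 27%.
Duty = £340,742.78 × 27% = £92,000.55.
Total = £9,784.83 + £11,119.10 + £92,000.55 = £112,904.48.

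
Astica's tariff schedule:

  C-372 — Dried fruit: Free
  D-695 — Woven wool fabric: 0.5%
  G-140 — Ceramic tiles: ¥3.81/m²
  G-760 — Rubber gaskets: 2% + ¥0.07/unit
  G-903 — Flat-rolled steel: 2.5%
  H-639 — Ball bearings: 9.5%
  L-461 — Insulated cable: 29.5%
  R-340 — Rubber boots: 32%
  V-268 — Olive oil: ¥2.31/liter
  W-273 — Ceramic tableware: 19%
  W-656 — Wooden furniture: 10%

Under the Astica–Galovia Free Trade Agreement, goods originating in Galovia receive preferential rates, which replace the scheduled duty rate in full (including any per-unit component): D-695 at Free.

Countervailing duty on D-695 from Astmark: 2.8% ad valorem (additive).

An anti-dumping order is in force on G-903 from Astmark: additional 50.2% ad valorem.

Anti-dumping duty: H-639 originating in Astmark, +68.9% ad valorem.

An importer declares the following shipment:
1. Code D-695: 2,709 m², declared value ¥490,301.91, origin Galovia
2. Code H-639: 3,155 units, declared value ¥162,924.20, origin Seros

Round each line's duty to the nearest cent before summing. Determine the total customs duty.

¥15,477.80

Line 1 (D-695, Galovia, 2,709 m², ¥490,301.91):
Base rate for D-695 is 0.5%.
Origin Galovia qualifies under the Astica–Galovia agreement and D-695 is covered: preferential rate Free applies instead.
The additional-duty order on D-695 targets Astmark, not Galovia; it does not apply.
Duty = ¥490,301.91 × 0% = ¥0.00.
Line 2 (H-639, Seros, 3,155 units, ¥162,924.20):
Base rate for H-639 is 9.5%.
The additional-duty order on H-639 targets Astmark, not Seros; it does not apply.
Duty = ¥162,924.20 × 9.5% = ¥15,477.80.
Total = ¥0.00 + ¥15,477.80 = ¥15,477.80.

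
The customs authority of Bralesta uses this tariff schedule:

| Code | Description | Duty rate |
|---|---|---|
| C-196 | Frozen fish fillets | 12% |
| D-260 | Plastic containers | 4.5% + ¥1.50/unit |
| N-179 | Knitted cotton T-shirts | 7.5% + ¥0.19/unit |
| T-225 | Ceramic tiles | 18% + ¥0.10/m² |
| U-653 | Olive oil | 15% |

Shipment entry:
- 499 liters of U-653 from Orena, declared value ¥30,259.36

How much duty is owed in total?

Line 1 (U-653, Orena, 499 liters, ¥30,259.36):
Base rate for U-653 is 15%.
Duty = ¥30,259.36 × 15% = ¥4,538.90.

¥4,538.90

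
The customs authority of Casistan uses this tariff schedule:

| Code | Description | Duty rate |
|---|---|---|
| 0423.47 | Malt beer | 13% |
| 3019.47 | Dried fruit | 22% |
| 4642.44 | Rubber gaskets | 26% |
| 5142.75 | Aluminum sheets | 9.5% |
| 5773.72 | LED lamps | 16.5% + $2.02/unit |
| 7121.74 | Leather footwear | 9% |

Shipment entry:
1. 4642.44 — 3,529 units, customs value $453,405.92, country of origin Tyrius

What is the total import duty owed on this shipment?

$117,885.54

Line 1 (4642.44, Tyrius, 3,529 units, $453,405.92):
Base rate for 4642.44 is 26%.
Duty = $453,405.92 × 26% = $117,885.54.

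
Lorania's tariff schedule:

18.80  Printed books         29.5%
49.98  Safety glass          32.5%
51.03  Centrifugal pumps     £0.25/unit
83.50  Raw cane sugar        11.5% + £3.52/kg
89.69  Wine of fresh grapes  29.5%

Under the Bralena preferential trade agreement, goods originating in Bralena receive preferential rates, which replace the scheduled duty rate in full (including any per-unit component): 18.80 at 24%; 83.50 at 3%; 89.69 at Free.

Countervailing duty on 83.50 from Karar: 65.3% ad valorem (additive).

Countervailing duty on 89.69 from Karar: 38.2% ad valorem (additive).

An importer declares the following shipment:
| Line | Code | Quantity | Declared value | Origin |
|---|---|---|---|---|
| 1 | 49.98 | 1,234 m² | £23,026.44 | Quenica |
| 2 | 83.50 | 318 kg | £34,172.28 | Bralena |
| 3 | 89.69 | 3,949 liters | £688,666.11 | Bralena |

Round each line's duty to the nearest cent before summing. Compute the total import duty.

£8,508.76

Line 1 (49.98, Quenica, 1,234 m², £23,026.44):
Base rate for 49.98 is 32.5%.
Duty = £23,026.44 × 32.5% = £7,483.59.
Line 2 (83.50, Bralena, 318 kg, £34,172.28):
Base rate for 83.50 is 11.5% + £3.52/kg.
Origin Bralena qualifies under the Lorania–Bralena agreement and 83.50 is covered: preferential rate 3% applies instead.
The additional-duty order on 83.50 targets Karar, not Bralena; it does not apply.
Duty = £34,172.28 × 3% = £1,025.17.
Line 3 (89.69, Bralena, 3,949 liters, £688,666.11):
Base rate for 89.69 is 29.5%.
Origin Bralena qualifies under the Lorania–Bralena agreement and 89.69 is covered: preferential rate Free applies instead.
The additional-duty order on 89.69 targets Karar, not Bralena; it does not apply.
Duty = £688,666.11 × 0% = £0.00.
Total = £7,483.59 + £1,025.17 + £0.00 = £8,508.76.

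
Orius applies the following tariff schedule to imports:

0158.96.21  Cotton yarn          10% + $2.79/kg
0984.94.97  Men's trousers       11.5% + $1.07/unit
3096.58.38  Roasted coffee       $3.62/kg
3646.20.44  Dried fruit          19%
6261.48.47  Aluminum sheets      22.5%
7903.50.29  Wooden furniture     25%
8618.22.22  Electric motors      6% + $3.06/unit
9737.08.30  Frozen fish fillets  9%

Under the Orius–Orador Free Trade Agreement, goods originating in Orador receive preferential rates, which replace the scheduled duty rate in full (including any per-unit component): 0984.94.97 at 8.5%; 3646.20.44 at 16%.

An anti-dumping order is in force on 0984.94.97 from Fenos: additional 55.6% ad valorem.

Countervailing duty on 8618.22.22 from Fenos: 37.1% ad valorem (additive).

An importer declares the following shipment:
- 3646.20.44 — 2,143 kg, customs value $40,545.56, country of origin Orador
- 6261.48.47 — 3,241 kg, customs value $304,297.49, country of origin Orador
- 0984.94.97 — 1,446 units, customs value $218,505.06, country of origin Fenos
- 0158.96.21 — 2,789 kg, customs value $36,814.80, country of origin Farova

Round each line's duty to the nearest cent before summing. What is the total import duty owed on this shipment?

$234,581.14

Line 1 (3646.20.44, Orador, 2,143 kg, $40,545.56):
Base rate for 3646.20.44 is 19%.
Origin Orador qualifies under the Orius–Orador agreement and 3646.20.44 is covered: preferential rate 16% applies instead.
Duty = $40,545.56 × 16% = $6,487.29.
Line 2 (6261.48.47, Orador, 3,241 kg, $304,297.49):
Base rate for 6261.48.47 is 22.5%.
Origin Orador is the FTA partner but 6261.48.47 is not on the preference list; base rate stands.
Duty = $304,297.49 × 22.5% = $68,466.94.
Line 3 (0984.94.97, Fenos, 1,446 units, $218,505.06):
Base rate for 0984.94.97 is 11.5% + $1.07/unit.
0984.94.97 has an FTA preferential rate, but origin Fenos is not Orador; base rate stands.
Additional duty on 0984.94.97 from Fenos: +55.6%. Applied ad valorem rate: 11.5% + 55.6% = 67.1%.
Duty = $218,505.06 × 67.1% + 1,446 × $1.07 = $148,164.12.
Line 4 (0158.96.21, Farova, 2,789 kg, $36,814.80):
Base rate for 0158.96.21 is 10% + $2.79/kg.
Duty = $36,814.80 × 10% + 2,789 × $2.79 = $11,462.79.
Total = $6,487.29 + $68,466.94 + $148,164.12 + $11,462.79 = $234,581.14.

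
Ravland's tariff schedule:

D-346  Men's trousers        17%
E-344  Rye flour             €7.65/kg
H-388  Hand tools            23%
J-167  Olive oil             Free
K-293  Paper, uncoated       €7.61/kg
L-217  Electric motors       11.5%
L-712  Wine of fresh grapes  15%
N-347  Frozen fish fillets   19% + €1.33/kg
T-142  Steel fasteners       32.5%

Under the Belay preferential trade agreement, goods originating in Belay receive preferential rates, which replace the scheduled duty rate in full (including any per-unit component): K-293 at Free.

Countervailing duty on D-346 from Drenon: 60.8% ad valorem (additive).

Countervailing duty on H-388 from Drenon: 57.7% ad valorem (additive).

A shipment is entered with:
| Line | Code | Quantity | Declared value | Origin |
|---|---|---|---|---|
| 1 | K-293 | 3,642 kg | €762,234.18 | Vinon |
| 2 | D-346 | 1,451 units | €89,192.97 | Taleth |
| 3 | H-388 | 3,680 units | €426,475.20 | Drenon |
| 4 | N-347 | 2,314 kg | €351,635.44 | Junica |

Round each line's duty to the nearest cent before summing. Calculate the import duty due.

€456,932.26

Line 1 (K-293, Vinon, 3,642 kg, €762,234.18):
Base rate for K-293 is €7.61/kg.
K-293 has an FTA preferential rate, but origin Vinon is not Belay; base rate stands.
Duty = 3,642 × €7.61 = €27,715.62.
Line 2 (D-346, Taleth, 1,451 units, €89,192.97):
Base rate for D-346 is 17%.
The additional-duty order on D-346 targets Drenon, not Taleth; it does not apply.
Duty = €89,192.97 × 17% = €15,162.80.
Line 3 (H-388, Drenon, 3,680 units, €426,475.20):
Base rate for H-388 is 23%.
Additional duty on H-388 from Drenon: +57.7%. Applied ad valorem rate: 23% + 57.7% = 80.7%.
Duty = €426,475.20 × 80.7% = €344,165.49.
Line 4 (N-347, Junica, 2,314 kg, €351,635.44):
Base rate for N-347 is 19% + €1.33/kg.
Duty = €351,635.44 × 19% + 2,314 × €1.33 = €69,888.35.
Total = €27,715.62 + €15,162.80 + €344,165.49 + €69,888.35 = €456,932.26.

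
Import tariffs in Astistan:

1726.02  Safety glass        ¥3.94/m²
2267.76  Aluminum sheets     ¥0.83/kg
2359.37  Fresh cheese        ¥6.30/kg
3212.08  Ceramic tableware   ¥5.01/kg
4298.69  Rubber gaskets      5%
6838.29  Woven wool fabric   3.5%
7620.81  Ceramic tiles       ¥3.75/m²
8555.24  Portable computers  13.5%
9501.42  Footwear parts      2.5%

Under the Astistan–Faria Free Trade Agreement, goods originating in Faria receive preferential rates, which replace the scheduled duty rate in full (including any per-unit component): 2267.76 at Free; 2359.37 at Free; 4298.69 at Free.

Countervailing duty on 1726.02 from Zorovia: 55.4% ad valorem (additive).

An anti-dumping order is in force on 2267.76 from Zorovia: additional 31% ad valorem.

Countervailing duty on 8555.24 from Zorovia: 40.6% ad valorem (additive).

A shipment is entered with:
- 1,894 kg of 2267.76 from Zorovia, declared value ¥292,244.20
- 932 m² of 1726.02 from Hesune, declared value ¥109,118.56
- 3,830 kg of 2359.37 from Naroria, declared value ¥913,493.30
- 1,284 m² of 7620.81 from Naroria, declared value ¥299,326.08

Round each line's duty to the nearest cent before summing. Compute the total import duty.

Line 1 (2267.76, Zorovia, 1,894 kg, ¥292,244.20):
Base rate for 2267.76 is ¥0.83/kg.
2267.76 has an FTA preferential rate, but origin Zorovia is not Faria; base rate stands.
Additional duty on 2267.76 from Zorovia: +31% ad valorem. Applied ad valorem rate = 31%.
Duty = ¥292,244.20 × 31% + 1,894 × ¥0.83 = ¥92,167.72.
Line 2 (1726.02, Hesune, 932 m², ¥109,118.56):
Base rate for 1726.02 is ¥3.94/m².
The additional-duty order on 1726.02 targets Zorovia, not Hesune; it does not apply.
Duty = 932 × ¥3.94 = ¥3,672.08.
Line 3 (2359.37, Naroria, 3,830 kg, ¥913,493.30):
Base rate for 2359.37 is ¥6.30/kg.
2359.37 has an FTA preferential rate, but origin Naroria is not Faria; base rate stands.
Duty = 3,830 × ¥6.30 = ¥24,129.00.
Line 4 (7620.81, Naroria, 1,284 m², ¥299,326.08):
Base rate for 7620.81 is ¥3.75/m².
Duty = 1,284 × ¥3.75 = ¥4,815.00.
Total = ¥92,167.72 + ¥3,672.08 + ¥24,129.00 + ¥4,815.00 = ¥124,783.80.

¥124,783.80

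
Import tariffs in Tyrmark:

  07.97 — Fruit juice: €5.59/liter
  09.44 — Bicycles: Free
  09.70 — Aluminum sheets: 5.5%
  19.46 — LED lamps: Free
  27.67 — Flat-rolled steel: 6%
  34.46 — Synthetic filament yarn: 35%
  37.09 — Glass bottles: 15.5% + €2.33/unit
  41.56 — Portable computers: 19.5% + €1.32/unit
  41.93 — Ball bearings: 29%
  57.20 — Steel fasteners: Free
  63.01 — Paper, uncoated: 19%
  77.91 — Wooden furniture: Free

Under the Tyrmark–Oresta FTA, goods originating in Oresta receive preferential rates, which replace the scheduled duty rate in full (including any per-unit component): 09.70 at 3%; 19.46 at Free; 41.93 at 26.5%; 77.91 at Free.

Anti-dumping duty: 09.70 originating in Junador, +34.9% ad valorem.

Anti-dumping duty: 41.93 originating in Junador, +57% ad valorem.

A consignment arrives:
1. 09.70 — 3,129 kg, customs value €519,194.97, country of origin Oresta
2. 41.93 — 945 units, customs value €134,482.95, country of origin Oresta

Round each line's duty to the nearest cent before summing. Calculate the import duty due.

Line 1 (09.70, Oresta, 3,129 kg, €519,194.97):
Base rate for 09.70 is 5.5%.
Origin Oresta qualifies under the Tyrmark–Oresta agreement and 09.70 is covered: preferential rate 3% applies instead.
The additional-duty order on 09.70 targets Junador, not Oresta; it does not apply.
Duty = €519,194.97 × 3% = €15,575.85.
Line 2 (41.93, Oresta, 945 units, €134,482.95):
Base rate for 41.93 is 29%.
Origin Oresta qualifies under the Tyrmark–Oresta agreement and 41.93 is covered: preferential rate 26.5% applies instead.
The additional-duty order on 41.93 targets Junador, not Oresta; it does not apply.
Duty = €134,482.95 × 26.5% = €35,637.98.
Total = €15,575.85 + €35,637.98 = €51,213.83.

€51,213.83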